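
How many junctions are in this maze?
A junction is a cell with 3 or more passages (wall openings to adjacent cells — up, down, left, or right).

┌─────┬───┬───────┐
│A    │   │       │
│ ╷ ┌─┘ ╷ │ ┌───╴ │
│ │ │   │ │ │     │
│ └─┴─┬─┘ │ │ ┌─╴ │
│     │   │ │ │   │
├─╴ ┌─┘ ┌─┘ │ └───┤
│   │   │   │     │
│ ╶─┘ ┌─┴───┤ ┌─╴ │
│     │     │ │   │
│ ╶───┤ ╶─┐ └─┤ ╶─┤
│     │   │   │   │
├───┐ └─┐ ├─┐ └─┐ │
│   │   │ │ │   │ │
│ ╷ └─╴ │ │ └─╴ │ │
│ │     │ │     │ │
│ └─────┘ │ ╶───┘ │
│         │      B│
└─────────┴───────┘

Checking each cell for number of passages:

Junctions found (3+ passages):
  (0, 1): 3 passages
  (1, 8): 3 passages
  (2, 1): 3 passages
  (3, 6): 3 passages
  (4, 0): 3 passages
  (7, 5): 3 passages
Total junctions: 6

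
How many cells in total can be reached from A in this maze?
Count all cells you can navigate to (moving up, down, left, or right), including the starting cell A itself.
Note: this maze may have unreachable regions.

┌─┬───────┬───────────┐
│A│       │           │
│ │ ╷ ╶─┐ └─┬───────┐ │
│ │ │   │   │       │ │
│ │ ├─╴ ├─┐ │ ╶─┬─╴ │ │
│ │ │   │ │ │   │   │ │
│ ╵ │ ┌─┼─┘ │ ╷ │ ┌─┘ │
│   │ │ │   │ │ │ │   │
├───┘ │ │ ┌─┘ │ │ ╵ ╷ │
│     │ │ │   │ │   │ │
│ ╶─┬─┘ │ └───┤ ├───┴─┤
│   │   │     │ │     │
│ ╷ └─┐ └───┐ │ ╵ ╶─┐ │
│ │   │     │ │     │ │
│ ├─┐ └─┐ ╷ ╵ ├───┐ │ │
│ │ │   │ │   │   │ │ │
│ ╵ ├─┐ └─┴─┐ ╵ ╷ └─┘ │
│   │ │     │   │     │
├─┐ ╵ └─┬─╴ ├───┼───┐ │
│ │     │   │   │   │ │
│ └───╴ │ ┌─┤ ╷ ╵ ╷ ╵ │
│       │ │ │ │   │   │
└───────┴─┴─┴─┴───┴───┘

Using BFS/flood-fill to find all reachable cells from A:
Maze size: 11 × 11 = 121 total cells
2 cell(s) are walled off and cannot be reached from A.
Reachable cells: 119

Reachable region (· marks reachable cells):

┌─┬───────┬───────────┐
│A│· · · ·│· · · · · ·│
│ │ ╷ ╶─┐ └─┬───────┐ │
│·│·│· ·│· ·│· · · ·│·│
│ │ ├─╴ ├─┐ │ ╶─┬─╴ │ │
│·│·│· ·│ │·│· ·│· ·│·│
│ ╵ │ ┌─┼─┘ │ ╷ │ ┌─┘ │
│· ·│·│·│· ·│·│·│·│· ·│
├───┘ │ │ ┌─┘ │ │ ╵ ╷ │
│· · ·│·│·│· ·│·│· ·│·│
│ ╶─┬─┘ │ └───┤ ├───┴─┤
│· ·│· ·│· · ·│·│· · ·│
│ ╷ └─┐ └───┐ │ ╵ ╶─┐ │
│·│· ·│· · ·│·│· · ·│·│
│ ├─┐ └─┐ ╷ ╵ ├───┐ │ │
│·│·│· ·│·│· ·│· ·│·│·│
│ ╵ ├─┐ └─┴─┐ ╵ ╷ └─┘ │
│· ·│·│· · ·│· ·│· · ·│
├─┐ ╵ └─┬─╴ ├───┼───┐ │
│·│· · ·│· ·│· ·│· ·│·│
│ └───╴ │ ┌─┤ ╷ ╵ ╷ ╵ │
│· · · ·│·│ │·│· ·│· ·│
└───────┴─┴─┴─┴───┴───┘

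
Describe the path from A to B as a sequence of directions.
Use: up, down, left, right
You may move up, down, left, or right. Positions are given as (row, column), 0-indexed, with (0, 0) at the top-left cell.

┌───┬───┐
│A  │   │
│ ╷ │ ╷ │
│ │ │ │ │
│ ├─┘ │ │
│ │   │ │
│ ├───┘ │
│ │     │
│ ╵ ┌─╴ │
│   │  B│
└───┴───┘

Finding the path and converting it to directions:
Path through cells: (0,0) → (1,0) → (2,0) → (3,0) → (4,0) → (4,1) → (3,1) → (3,2) → (3,3) → (4,3)
Directions: down, down, down, down, right, up, right, right, down

Solution:

┌───┬───┐
│A  │   │
│ ╷ │ ╷ │
│↓│ │ │ │
│ ├─┘ │ │
│↓│   │ │
│ ├───┘ │
│↓│↱ → ↓│
│ ╵ ┌─╴ │
│↳ ↑│  B│
└───┴───┘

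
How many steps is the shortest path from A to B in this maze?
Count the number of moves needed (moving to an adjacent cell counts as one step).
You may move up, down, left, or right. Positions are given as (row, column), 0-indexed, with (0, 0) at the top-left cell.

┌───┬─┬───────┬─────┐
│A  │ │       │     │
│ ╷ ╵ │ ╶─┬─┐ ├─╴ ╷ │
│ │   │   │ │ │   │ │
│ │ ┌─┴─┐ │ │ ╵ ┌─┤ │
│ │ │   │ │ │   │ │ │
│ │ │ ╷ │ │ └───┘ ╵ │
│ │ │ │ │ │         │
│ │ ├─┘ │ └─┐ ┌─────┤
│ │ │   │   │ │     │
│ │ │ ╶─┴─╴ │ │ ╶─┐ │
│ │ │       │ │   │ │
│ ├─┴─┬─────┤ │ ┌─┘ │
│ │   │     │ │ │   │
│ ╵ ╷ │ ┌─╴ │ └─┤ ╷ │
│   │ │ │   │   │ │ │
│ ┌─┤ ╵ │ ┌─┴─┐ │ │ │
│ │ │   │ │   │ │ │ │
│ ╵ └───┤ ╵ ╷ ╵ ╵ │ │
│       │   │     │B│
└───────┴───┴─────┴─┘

Using BFS to find shortest path:
Start: (0, 0), End: (9, 9)
Path found:
(0,0) → (1,0) → (2,0) → (3,0) → (4,0) → (5,0) → (6,0) → (7,0) → (7,1) → (6,1) → (6,2) → (7,2) → (8,2) → (8,3) → (7,3) → (6,3) → (6,4) → (6,5) → (7,5) → (7,4) → (8,4) → (9,4) → (9,5) → (8,5) → (8,6) → (9,6) → (9,7) → (9,8) → (8,8) → (7,8) → (6,8) → (6,9) → (7,9) → (8,9) → (9,9)
Number of steps: 34

Solution:

┌───┬─┬───────┬─────┐
│A  │ │       │     │
│ ╷ ╵ │ ╶─┬─┐ ├─╴ ╷ │
│↓│   │   │ │ │   │ │
│ │ ┌─┴─┐ │ │ ╵ ┌─┤ │
│↓│ │   │ │ │   │ │ │
│ │ │ ╷ │ │ └───┘ ╵ │
│↓│ │ │ │ │         │
│ │ ├─┘ │ └─┐ ┌─────┤
│↓│ │   │   │ │     │
│ │ │ ╶─┴─╴ │ │ ╶─┐ │
│↓│ │       │ │   │ │
│ ├─┴─┬─────┤ │ ┌─┘ │
│↓│↱ ↓│↱ → ↓│ │ │↱ ↓│
│ ╵ ╷ │ ┌─╴ │ └─┤ ╷ │
│↳ ↑│↓│↑│↓ ↲│   │↑│↓│
│ ┌─┤ ╵ │ ┌─┴─┐ │ │ │
│ │ │↳ ↑│↓│↱ ↓│ │↑│↓│
│ ╵ └───┤ ╵ ╷ ╵ ╵ │ │
│       │↳ ↑│↳ → ↑│B│
└───────┴───┴─────┴─┘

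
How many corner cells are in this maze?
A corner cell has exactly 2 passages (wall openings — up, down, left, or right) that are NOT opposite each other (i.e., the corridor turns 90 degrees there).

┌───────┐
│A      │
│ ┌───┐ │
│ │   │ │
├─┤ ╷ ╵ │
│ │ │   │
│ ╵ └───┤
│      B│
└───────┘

Counting corner cells (2 non-opposite passages):
Total corners: 7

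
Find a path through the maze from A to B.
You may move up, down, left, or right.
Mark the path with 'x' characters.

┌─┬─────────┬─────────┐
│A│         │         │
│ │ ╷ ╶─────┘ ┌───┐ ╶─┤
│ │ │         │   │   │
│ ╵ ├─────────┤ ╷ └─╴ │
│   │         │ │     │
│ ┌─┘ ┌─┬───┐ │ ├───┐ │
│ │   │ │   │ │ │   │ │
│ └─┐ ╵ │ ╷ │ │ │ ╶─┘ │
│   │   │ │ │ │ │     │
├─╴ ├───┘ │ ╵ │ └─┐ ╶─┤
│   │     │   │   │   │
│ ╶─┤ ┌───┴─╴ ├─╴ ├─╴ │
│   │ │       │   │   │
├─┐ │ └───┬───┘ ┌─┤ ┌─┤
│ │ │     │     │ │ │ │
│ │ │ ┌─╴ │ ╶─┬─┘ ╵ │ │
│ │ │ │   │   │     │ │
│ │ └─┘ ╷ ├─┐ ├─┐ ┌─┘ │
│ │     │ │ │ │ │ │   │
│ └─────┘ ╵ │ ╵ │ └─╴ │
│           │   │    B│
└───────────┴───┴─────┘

Finding the shortest path through the maze:
Path length: 32 steps
Directions: down → down → right → up → up → right → down → right → right → right → right → up → right → right → right → down → right → down → down → down → left → down → right → down → left → down → down → left → down → down → right → right

Solution:

┌─┬─────────┬─────────┐
│A│x x      │x x x x  │
│ │ ╷ ╶─────┘ ┌───┐ ╶─┤
│x│x│x x x x x│   │x x│
│ ╵ ├─────────┤ ╷ └─╴ │
│x x│         │ │    x│
│ ┌─┘ ┌─┬───┐ │ ├───┐ │
│ │   │ │   │ │ │   │x│
│ └─┐ ╵ │ ╷ │ │ │ ╶─┘ │
│   │   │ │ │ │ │  x x│
├─╴ ├───┘ │ ╵ │ └─┐ ╶─┤
│   │     │   │   │x x│
│ ╶─┤ ┌───┴─╴ ├─╴ ├─╴ │
│   │ │       │   │x x│
├─┐ │ └───┬───┘ ┌─┤ ┌─┤
│ │ │     │     │ │x│ │
│ │ │ ┌─╴ │ ╶─┬─┘ ╵ │ │
│ │ │ │   │   │  x x│ │
│ │ └─┘ ╷ ├─┐ ├─┐ ┌─┘ │
│ │     │ │ │ │ │x│   │
│ └─────┘ ╵ │ ╵ │ └─╴ │
│           │   │x x B│
└───────────┴───┴─────┘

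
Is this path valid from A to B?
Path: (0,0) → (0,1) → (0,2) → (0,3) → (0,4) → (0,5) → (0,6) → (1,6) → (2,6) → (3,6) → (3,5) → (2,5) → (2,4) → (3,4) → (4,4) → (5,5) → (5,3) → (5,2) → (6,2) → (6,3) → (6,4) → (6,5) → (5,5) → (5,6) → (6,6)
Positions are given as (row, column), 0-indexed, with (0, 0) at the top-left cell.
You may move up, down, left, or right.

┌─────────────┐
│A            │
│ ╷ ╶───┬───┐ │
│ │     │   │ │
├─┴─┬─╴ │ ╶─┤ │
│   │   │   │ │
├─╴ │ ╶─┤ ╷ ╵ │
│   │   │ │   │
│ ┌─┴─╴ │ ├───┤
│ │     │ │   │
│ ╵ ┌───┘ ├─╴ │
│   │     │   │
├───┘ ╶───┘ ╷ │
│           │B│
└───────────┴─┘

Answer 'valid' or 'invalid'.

Checking path validity:
Result: Invalid move at step 15: cannot move from (4, 4) to (5, 5).

invalid

Correct solution:

┌─────────────┐
│A → → → → → ↓│
│ ╷ ╶───┬───┐ │
│ │     │   │↓│
├─┴─┬─╴ │ ╶─┤ │
│   │   │↓ ↰│↓│
├─╴ │ ╶─┤ ╷ ╵ │
│   │   │↓│↑ ↲│
│ ┌─┴─╴ │ ├───┤
│ │     │↓│   │
│ ╵ ┌───┘ ├─╴ │
│   │↓ ← ↲│↱ ↓│
├───┘ ╶───┘ ╷ │
│    ↳ → → ↑│B│
└───────────┴─┘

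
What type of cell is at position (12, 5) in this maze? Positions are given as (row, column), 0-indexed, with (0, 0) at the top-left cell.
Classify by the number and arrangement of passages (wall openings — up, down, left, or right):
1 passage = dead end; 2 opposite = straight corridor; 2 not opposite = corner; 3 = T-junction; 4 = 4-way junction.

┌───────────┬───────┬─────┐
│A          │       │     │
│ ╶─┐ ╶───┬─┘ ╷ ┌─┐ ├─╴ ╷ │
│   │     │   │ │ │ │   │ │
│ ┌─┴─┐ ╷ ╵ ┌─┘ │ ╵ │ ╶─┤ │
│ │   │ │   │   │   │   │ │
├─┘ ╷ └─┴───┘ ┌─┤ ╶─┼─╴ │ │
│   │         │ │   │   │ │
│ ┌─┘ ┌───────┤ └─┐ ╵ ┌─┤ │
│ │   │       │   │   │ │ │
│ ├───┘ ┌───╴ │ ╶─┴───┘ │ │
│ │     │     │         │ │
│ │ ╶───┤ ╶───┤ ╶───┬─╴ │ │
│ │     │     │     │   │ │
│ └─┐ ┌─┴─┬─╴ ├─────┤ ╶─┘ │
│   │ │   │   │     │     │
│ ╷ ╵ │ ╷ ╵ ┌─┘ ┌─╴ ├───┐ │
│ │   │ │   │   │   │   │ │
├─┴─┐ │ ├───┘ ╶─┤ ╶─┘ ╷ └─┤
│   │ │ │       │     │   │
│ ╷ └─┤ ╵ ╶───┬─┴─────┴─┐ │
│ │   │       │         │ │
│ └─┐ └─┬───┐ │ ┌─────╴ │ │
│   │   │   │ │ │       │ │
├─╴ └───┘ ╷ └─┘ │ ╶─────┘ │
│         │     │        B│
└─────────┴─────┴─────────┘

Checking cell at (12, 5):
Number of passages: 2
Cell type: corner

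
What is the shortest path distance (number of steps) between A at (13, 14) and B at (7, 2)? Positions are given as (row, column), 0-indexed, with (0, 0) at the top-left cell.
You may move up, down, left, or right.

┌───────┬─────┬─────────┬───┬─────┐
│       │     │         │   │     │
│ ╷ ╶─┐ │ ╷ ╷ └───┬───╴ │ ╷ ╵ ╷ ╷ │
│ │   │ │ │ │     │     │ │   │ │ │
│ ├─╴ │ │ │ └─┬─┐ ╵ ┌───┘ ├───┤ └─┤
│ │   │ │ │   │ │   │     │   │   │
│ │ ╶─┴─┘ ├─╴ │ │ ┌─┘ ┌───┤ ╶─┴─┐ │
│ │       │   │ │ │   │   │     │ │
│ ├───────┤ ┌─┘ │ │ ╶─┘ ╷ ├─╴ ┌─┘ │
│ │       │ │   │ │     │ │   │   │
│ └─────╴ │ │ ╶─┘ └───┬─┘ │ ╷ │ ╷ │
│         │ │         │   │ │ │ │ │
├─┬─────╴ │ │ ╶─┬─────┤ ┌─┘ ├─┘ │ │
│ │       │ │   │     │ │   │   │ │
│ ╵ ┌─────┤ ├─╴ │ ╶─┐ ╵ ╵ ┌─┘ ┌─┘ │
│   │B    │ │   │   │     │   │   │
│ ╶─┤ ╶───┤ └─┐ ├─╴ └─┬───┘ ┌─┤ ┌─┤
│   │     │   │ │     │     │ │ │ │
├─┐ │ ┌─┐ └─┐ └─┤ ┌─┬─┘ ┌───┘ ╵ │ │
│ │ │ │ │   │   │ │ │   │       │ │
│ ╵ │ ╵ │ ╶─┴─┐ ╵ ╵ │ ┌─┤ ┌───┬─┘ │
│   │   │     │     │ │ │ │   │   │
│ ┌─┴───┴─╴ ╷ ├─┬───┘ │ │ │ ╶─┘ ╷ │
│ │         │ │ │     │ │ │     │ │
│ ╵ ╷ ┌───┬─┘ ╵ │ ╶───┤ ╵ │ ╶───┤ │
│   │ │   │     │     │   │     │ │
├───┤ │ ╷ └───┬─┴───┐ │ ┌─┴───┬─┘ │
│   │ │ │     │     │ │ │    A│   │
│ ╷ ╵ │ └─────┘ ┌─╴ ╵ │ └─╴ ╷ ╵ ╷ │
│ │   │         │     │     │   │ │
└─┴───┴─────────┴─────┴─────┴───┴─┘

Finding path from (13, 14) to (7, 2):
Path: (13,14) → (13,13) → (14,13) → (14,12) → (14,11) → (13,11) → (12,11) → (12,12) → (11,12) → (10,12) → (9,12) → (9,13) → (9,14) → (9,15) → (8,15) → (7,15) → (7,16) → (6,16) → (5,16) → (4,16) → (3,16) → (2,16) → (2,15) → (1,15) → (0,15) → (0,14) → (1,14) → (1,13) → (0,13) → (0,12) → (1,12) → (2,12) → (2,11) → (2,10) → (3,10) → (3,9) → (4,9) → (4,10) → (4,11) → (3,11) → (3,12) → (4,12) → (5,12) → (5,11) → (6,11) → (7,11) → (7,10) → (6,10) → (6,9) → (6,8) → (7,8) → (7,9) → (8,9) → (8,8) → (9,8) → (10,8) → (10,7) → (9,7) → (9,6) → (8,6) → (8,5) → (7,5) → (6,5) → (5,5) → (4,5) → (3,5) → (3,6) → (2,6) → (2,5) → (1,5) → (0,5) → (0,4) → (1,4) → (2,4) → (3,4) → (3,3) → (3,2) → (3,1) → (2,1) → (2,2) → (1,2) → (1,1) → (0,1) → (0,0) → (1,0) → (2,0) → (3,0) → (4,0) → (5,0) → (5,1) → (5,2) → (5,3) → (5,4) → (6,4) → (6,3) → (6,2) → (6,1) → (7,1) → (7,0) → (8,0) → (8,1) → (9,1) → (10,1) → (10,0) → (11,0) → (12,0) → (12,1) → (11,1) → (11,2) → (11,3) → (11,4) → (11,5) → (10,5) → (10,4) → (9,4) → (8,4) → (8,3) → (8,2) → (7,2)
Distance: 118 steps

Solution:

┌───────┬─────┬─────────┬───┬─────┐
│↓ ↰    │↓ ↰  │         │↓ ↰│↓ ↰  │
│ ╷ ╶─┐ │ ╷ ╷ └───┬───╴ │ ╷ ╵ ╷ ╷ │
│↓│↑ ↰│ │↓│↑│     │     │↓│↑ ↲│↑│ │
│ ├─╴ │ │ │ └─┬─┐ ╵ ┌───┘ ├───┤ └─┤
│↓│↱ ↑│ │↓│↑ ↰│ │   │↓ ← ↲│   │↑ ↰│
│ │ ╶─┴─┘ ├─╴ │ │ ┌─┘ ┌───┤ ╶─┴─┐ │
│↓│↑ ← ← ↲│↱ ↑│ │ │↓ ↲│↱ ↓│     │↑│
│ ├───────┤ ┌─┘ │ │ ╶─┘ ╷ ├─╴ ┌─┘ │
│↓│       │↑│   │ │↳ → ↑│↓│   │  ↑│
│ └─────╴ │ │ ╶─┘ └───┬─┘ │ ╷ │ ╷ │
│↳ → → → ↓│↑│         │↓ ↲│ │ │ │↑│
├─┬─────╴ │ │ ╶─┬─────┤ ┌─┘ ├─┘ │ │
│ │↓ ← ← ↲│↑│   │↓ ← ↰│↓│   │   │↑│
│ ╵ ┌─────┤ ├─╴ │ ╶─┐ ╵ ╵ ┌─┘ ┌─┘ │
│↓ ↲│B    │↑│   │↳ ↓│↑ ↲  │   │↱ ↑│
│ ╶─┤ ╶───┤ └─┐ ├─╴ └─┬───┘ ┌─┤ ┌─┤
│↳ ↓│↑ ← ↰│↑ ↰│ │↓ ↲  │     │ │↑│ │
├─┐ │ ┌─┐ └─┐ └─┤ ┌─┬─┘ ┌───┘ ╵ │ │
│ │↓│ │ │↑  │↑ ↰│↓│ │   │↱ → → ↑│ │
│ ╵ │ ╵ │ ╶─┴─┐ ╵ ╵ │ ┌─┤ ┌───┬─┘ │
│↓ ↲│   │↑ ↰  │↑ ↲  │ │ │↑│   │   │
│ ┌─┴───┴─╴ ╷ ├─┬───┘ │ │ │ ╶─┘ ╷ │
│↓│↱ → → → ↑│ │ │     │ │↑│     │ │
│ ╵ ╷ ┌───┬─┘ ╵ │ ╶───┤ ╵ │ ╶───┤ │
│↳ ↑│ │   │     │     │↱ ↑│     │ │
├───┤ │ ╷ └───┬─┴───┐ │ ┌─┴───┬─┘ │
│   │ │ │     │     │ │↑│  ↓ A│   │
│ ╷ ╵ │ └─────┘ ┌─╴ ╵ │ └─╴ ╷ ╵ ╷ │
│ │   │         │     │↑ ← ↲│   │ │
└─┴───┴─────────┴─────┴─────┴───┴─┘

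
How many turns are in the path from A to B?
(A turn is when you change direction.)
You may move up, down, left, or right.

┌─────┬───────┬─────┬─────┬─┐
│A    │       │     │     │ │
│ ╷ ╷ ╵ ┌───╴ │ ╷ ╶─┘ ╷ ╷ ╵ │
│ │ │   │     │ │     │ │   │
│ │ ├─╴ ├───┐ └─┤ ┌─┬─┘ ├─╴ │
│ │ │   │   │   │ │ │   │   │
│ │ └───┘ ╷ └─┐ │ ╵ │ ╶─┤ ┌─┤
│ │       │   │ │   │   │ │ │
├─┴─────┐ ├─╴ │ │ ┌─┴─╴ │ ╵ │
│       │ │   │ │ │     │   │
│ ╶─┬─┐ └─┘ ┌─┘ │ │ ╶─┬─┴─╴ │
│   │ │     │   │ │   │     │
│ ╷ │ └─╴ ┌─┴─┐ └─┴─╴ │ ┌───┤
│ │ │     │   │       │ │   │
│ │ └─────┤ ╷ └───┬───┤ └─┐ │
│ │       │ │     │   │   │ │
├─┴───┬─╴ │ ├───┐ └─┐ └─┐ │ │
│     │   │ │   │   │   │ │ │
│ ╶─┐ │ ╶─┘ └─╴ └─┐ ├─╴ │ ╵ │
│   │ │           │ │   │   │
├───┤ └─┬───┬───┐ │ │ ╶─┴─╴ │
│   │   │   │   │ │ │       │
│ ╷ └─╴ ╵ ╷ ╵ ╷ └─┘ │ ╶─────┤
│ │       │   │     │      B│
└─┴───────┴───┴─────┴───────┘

Directions: right, right, down, right, up, right, right, right, down, down, right, down, down, down, down, right, right, right, up, left, up, right, right, up, left, up, right, up, up, right, down, right, down, left, down, down, right, down, left, left, down, down, right, down, down, right, down, left, left, left, down, right, right, right
Number of turns: 34

Solution:

┌─────┬───────┬─────┬─────┬─┐
│A → ↓│↱ → → ↓│     │  ↱ ↓│ │
│ ╷ ╷ ╵ ┌───╴ │ ╷ ╶─┘ ╷ ╷ ╵ │
│ │ │↳ ↑│    ↓│ │     │↑│↳ ↓│
│ │ ├─╴ ├───┐ └─┤ ┌─┬─┘ ├─╴ │
│ │ │   │   │↳ ↓│ │ │↱ ↑│↓ ↲│
│ │ └───┘ ╷ └─┐ │ ╵ │ ╶─┤ ┌─┤
│ │       │   │↓│   │↑ ↰│↓│ │
├─┴─────┐ ├─╴ │ │ ┌─┴─╴ │ ╵ │
│       │ │   │↓│ │↱ → ↑│↳ ↓│
│ ╶─┬─┐ └─┘ ┌─┘ │ │ ╶─┬─┴─╴ │
│   │ │     │  ↓│ │↑ ↰│↓ ← ↲│
│ ╷ │ └─╴ ┌─┴─┐ └─┴─╴ │ ┌───┤
│ │ │     │   │↳ → → ↑│↓│   │
│ │ └─────┤ ╷ └───┬───┤ └─┐ │
│ │       │ │     │   │↳ ↓│ │
├─┴───┬─╴ │ ├───┐ └─┐ └─┐ │ │
│     │   │ │   │   │   │↓│ │
│ ╶─┐ │ ╶─┘ └─╴ └─┐ ├─╴ │ ╵ │
│   │ │           │ │   │↳ ↓│
├───┤ └─┬───┬───┐ │ │ ╶─┴─╴ │
│   │   │   │   │ │ │↓ ← ← ↲│
│ ╷ └─╴ ╵ ╷ ╵ ╷ └─┘ │ ╶─────┤
│ │       │   │     │↳ → → B│
└─┴───────┴───┴─────┴───────┘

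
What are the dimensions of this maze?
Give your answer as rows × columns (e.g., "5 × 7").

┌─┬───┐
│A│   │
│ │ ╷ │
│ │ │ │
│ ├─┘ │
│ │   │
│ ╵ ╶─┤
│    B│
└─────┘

Counting the maze dimensions:
Rows (vertical): 4
Columns (horizontal): 3
Dimensions: 4 × 3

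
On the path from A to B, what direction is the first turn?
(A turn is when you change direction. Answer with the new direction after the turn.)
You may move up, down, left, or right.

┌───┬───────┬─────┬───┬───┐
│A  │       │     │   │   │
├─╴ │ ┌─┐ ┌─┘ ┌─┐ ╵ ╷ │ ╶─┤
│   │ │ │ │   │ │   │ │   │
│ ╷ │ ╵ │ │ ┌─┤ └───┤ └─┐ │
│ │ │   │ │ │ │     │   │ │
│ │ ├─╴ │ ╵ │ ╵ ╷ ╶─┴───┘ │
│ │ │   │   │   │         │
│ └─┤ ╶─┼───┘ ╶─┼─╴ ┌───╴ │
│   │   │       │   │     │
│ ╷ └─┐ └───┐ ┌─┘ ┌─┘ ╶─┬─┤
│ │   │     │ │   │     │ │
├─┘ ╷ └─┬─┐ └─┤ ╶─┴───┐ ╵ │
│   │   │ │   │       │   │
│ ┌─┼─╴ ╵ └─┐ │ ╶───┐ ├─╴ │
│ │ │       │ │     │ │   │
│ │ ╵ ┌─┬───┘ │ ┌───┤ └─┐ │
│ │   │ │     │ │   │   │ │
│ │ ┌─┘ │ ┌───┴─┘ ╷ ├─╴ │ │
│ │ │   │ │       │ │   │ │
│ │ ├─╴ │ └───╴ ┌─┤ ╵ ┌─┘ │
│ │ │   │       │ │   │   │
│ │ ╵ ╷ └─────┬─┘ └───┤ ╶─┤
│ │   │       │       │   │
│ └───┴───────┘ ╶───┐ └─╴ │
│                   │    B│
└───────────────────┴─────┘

Directions: right, down, left, down, down, down, right, down, down, left, down, down, down, down, down, down, right, right, right, right, right, right, right, up, right, right, right, down, right, right
First turn direction: down

Solution:

┌───┬───────┬─────┬───┬───┐
│A ↓│       │     │   │   │
├─╴ │ ┌─┐ ┌─┘ ┌─┐ ╵ ╷ │ ╶─┤
│↓ ↲│ │ │ │   │ │   │ │   │
│ ╷ │ ╵ │ │ ┌─┤ └───┤ └─┐ │
│↓│ │   │ │ │ │     │   │ │
│ │ ├─╴ │ ╵ │ ╵ ╷ ╶─┴───┘ │
│↓│ │   │   │   │         │
│ └─┤ ╶─┼───┘ ╶─┼─╴ ┌───╴ │
│↳ ↓│   │       │   │     │
│ ╷ └─┐ └───┐ ┌─┘ ┌─┘ ╶─┬─┤
│ │↓  │     │ │   │     │ │
├─┘ ╷ └─┬─┐ └─┤ ╶─┴───┐ ╵ │
│↓ ↲│   │ │   │       │   │
│ ┌─┼─╴ ╵ └─┐ │ ╶───┐ ├─╴ │
│↓│ │       │ │     │ │   │
│ │ ╵ ┌─┬───┘ │ ┌───┤ └─┐ │
│↓│   │ │     │ │   │   │ │
│ │ ┌─┘ │ ┌───┴─┘ ╷ ├─╴ │ │
│↓│ │   │ │       │ │   │ │
│ │ ├─╴ │ └───╴ ┌─┤ ╵ ┌─┘ │
│↓│ │   │       │ │   │   │
│ │ ╵ ╷ └─────┬─┘ └───┤ ╶─┤
│↓│   │       │↱ → → ↓│   │
│ └───┴───────┘ ╶───┐ └─╴ │
│↳ → → → → → → ↑    │↳ → B│
└───────────────────┴─────┘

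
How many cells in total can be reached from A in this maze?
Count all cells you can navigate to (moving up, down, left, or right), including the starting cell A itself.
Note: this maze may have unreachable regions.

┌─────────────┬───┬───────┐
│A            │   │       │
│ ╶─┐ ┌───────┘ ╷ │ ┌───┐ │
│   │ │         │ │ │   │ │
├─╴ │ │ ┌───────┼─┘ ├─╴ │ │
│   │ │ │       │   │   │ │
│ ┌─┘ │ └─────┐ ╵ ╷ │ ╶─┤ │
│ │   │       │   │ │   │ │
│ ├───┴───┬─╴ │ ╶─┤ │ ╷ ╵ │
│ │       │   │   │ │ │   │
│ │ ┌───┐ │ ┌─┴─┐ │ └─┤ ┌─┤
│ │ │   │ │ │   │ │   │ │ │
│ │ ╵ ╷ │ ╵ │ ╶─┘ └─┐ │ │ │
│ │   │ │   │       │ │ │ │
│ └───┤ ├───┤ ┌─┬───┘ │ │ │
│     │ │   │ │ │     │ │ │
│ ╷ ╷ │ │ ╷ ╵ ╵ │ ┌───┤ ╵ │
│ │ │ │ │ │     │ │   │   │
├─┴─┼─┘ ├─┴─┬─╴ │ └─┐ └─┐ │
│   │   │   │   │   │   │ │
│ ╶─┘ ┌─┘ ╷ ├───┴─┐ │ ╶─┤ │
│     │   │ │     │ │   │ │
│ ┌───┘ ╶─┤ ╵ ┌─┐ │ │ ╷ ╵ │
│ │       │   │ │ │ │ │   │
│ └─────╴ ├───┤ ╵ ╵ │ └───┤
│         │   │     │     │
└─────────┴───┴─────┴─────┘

Using BFS/flood-fill to find all reachable cells from A:
Maze size: 13 × 13 = 169 total cells
144 cell(s) are walled off and cannot be reached from A.
Reachable cells: 25

Reachable region (· marks reachable cells):

┌─────────────┬───┬───────┐
│A · · · · · ·│   │       │
│ ╶─┐ ┌───────┘ ╷ │ ┌───┐ │
│· ·│·│         │ │ │   │ │
├─╴ │ │ ┌───────┼─┘ ├─╴ │ │
│· ·│·│ │       │   │   │ │
│ ┌─┘ │ └─────┐ ╵ ╷ │ ╶─┤ │
│·│· ·│       │   │ │   │ │
│ ├───┴───┬─╴ │ ╶─┤ │ ╷ ╵ │
│·│       │   │   │ │ │   │
│ │ ┌───┐ │ ┌─┴─┐ │ └─┤ ┌─┤
│·│ │   │ │ │   │ │   │ │ │
│ │ ╵ ╷ │ ╵ │ ╶─┘ └─┐ │ │ │
│·│   │ │   │       │ │ │ │
│ └───┤ ├───┤ ┌─┬───┘ │ │ │
│· · ·│ │   │ │ │     │ │ │
│ ╷ ╷ │ │ ╷ ╵ ╵ │ ┌───┤ ╵ │
│·│·│·│ │ │     │ │   │   │
├─┴─┼─┘ ├─┴─┬─╴ │ └─┐ └─┐ │
│   │   │   │   │   │   │ │
│ ╶─┘ ┌─┘ ╷ ├───┴─┐ │ ╶─┤ │
│     │   │ │     │ │   │ │
│ ┌───┘ ╶─┤ ╵ ┌─┐ │ │ ╷ ╵ │
│ │       │   │ │ │ │ │   │
│ └─────╴ ├───┤ ╵ ╵ │ └───┤
│         │   │     │     │
└─────────┴───┴─────┴─────┘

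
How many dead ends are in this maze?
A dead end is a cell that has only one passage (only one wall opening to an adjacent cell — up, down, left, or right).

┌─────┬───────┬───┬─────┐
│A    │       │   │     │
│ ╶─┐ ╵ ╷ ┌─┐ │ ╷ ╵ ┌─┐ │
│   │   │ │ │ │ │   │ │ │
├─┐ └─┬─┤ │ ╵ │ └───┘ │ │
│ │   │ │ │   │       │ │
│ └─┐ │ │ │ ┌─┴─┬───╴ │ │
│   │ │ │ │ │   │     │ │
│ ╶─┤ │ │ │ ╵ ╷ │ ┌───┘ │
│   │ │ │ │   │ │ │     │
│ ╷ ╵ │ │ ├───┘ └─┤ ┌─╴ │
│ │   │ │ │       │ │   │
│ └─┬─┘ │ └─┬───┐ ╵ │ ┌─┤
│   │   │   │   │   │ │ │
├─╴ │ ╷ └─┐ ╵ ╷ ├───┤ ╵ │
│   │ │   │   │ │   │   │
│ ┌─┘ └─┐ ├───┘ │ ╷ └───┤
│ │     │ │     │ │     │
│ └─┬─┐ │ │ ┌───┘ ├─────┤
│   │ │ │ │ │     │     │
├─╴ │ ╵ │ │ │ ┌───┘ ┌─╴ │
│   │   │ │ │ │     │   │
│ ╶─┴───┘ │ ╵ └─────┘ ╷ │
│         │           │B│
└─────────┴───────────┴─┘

Checking each cell for number of passages:

Dead ends found at positions:
  (1, 5)
  (1, 10)
  (2, 0)
  (2, 3)
  (3, 1)
  (4, 8)
  (5, 5)
  (6, 11)
  (8, 1)
  (8, 11)
  (9, 2)
  (10, 7)
  (11, 11)
Total dead ends: 13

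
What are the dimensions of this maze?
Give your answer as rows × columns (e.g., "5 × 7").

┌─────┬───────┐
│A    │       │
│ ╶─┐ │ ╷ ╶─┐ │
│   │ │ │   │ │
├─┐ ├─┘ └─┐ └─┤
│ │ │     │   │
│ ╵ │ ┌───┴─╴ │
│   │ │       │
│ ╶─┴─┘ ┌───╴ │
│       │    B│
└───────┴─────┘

Counting the maze dimensions:
Rows (vertical): 5
Columns (horizontal): 7
Dimensions: 5 × 7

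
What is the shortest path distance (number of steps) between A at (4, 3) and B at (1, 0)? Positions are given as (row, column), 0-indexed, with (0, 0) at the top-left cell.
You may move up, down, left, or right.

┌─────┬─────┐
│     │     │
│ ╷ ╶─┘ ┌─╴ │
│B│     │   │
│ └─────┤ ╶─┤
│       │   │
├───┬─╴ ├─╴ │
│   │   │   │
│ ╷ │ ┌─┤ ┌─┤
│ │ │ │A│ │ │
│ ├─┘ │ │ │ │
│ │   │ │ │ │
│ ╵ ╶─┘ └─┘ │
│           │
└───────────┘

Finding path from (4, 3) to (1, 0):
Path: (4,3) → (5,3) → (6,3) → (6,2) → (6,1) → (5,1) → (5,2) → (4,2) → (3,2) → (3,3) → (2,3) → (2,2) → (2,1) → (2,0) → (1,0)
Distance: 14 steps

Solution:

┌─────┬─────┐
│     │     │
│ ╷ ╶─┘ ┌─╴ │
│B│     │   │
│ └─────┤ ╶─┤
│↑ ← ← ↰│   │
├───┬─╴ ├─╴ │
│   │↱ ↑│   │
│ ╷ │ ┌─┤ ┌─┤
│ │ │↑│A│ │ │
│ ├─┘ │ │ │ │
│ │↱ ↑│↓│ │ │
│ ╵ ╶─┘ └─┘ │
│  ↑ ← ↲    │
└───────────┘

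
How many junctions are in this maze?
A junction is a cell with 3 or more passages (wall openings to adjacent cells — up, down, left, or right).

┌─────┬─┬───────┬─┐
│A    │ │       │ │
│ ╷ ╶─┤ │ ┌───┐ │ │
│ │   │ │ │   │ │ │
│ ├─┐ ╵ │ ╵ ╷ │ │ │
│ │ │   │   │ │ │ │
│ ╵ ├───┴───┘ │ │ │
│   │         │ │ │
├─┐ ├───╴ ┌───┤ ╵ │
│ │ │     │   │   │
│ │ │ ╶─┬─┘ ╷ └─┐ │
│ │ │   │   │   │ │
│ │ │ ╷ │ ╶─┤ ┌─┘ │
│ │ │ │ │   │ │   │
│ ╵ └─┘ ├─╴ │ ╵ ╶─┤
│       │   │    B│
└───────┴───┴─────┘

Checking each cell for number of passages:

Junctions found (3+ passages):
  (0, 1): 3 passages
  (3, 1): 3 passages
  (3, 4): 3 passages
  (4, 8): 3 passages
  (5, 2): 3 passages
  (5, 6): 3 passages
  (7, 1): 3 passages
  (7, 7): 3 passages
Total junctions: 8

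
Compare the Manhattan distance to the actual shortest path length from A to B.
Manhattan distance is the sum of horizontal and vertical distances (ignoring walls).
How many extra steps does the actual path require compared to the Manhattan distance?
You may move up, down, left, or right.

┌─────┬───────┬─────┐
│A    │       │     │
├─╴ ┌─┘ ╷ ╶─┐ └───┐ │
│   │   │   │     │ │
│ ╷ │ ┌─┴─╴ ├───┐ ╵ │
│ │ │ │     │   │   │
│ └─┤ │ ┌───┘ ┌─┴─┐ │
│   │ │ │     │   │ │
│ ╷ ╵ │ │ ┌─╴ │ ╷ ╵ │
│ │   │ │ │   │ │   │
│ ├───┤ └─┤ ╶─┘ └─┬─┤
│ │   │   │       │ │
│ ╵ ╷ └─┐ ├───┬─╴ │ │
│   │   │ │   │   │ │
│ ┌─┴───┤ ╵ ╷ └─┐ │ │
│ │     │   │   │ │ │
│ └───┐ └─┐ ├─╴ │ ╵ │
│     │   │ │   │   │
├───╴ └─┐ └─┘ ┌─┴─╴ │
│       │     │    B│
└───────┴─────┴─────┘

Manhattan distance: |9 - 0| + |9 - 0| = 18
Actual path length: 34
Extra steps: 34 - 18 = 16

Solution:

┌─────┬───────┬─────┐
│A ↓  │↱ → → ↓│     │
├─╴ ┌─┘ ╷ ╶─┐ └───┐ │
│↓ ↲│↱ ↑│   │↳ → ↓│ │
│ ╷ │ ┌─┴─╴ ├───┐ ╵ │
│↓│ │↑│     │   │↳ ↓│
│ └─┤ │ ┌───┘ ┌─┴─┐ │
│↳ ↓│↑│ │     │↓ ↰│↓│
│ ╷ ╵ │ │ ┌─╴ │ ╷ ╵ │
│ │↳ ↑│ │ │   │↓│↑ ↲│
│ ├───┤ └─┤ ╶─┘ └─┬─┤
│ │   │   │    ↳ ↓│ │
│ ╵ ╷ └─┐ ├───┬─╴ │ │
│   │   │ │   │  ↓│ │
│ ┌─┴───┤ ╵ ╷ └─┐ │ │
│ │     │   │   │↓│ │
│ └───┐ └─┐ ├─╴ │ ╵ │
│     │   │ │   │↳ ↓│
├───╴ └─┐ └─┘ ┌─┴─╴ │
│       │     │    B│
└───────┴─────┴─────┘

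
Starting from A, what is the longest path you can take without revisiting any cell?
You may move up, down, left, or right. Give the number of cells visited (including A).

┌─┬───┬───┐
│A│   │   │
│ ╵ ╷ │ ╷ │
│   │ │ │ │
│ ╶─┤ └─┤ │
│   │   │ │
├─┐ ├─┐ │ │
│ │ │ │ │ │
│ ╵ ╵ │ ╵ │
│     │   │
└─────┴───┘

Finding longest simple path using DFS:
Start: (0, 0)
Longest path visits 17 cells
Path: A → down → right → up → right → down → down → right → down → down → right → up → up → up → up → left → down

Solution:

┌─┬───┬───┐
│A│↱ ↓│↓ ↰│
│ ╵ ╷ │ ╷ │
│↳ ↑│↓│B│↑│
│ ╶─┤ └─┤ │
│   │↳ ↓│↑│
├─┐ ├─┐ │ │
│ │ │ │↓│↑│
│ ╵ ╵ │ ╵ │
│     │↳ ↑│
└─────┴───┘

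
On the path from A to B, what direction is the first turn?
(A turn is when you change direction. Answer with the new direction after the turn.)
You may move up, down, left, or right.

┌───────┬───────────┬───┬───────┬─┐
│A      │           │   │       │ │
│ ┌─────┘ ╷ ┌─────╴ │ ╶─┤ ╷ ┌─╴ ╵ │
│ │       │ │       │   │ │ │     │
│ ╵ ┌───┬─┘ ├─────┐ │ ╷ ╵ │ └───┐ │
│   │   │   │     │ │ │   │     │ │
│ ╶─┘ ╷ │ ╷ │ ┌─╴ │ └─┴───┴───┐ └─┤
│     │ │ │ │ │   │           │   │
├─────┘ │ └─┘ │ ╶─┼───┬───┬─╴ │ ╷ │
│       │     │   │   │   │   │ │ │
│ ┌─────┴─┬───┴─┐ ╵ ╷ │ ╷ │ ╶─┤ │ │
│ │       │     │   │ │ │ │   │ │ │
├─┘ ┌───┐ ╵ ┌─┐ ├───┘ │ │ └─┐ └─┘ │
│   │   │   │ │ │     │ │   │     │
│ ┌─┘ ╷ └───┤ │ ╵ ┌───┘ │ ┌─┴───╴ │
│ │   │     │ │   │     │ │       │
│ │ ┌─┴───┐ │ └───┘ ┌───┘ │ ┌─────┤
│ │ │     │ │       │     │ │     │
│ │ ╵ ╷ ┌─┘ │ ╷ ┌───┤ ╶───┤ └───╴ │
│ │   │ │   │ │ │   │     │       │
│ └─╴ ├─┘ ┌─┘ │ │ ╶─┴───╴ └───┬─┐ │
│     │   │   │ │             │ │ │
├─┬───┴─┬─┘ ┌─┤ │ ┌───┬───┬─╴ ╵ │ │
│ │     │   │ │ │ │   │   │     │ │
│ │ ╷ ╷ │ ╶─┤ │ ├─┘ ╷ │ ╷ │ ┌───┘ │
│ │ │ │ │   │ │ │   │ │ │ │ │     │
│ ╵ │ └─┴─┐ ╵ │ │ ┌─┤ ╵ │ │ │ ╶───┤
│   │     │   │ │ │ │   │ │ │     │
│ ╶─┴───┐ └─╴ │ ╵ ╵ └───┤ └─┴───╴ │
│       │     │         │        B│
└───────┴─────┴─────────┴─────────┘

Directions: down, down, right, up, right, right, right, up, right, right, right, right, right, down, down, down, right, right, right, right, right, down, left, down, right, down, right, right, down, left, left, left, down, down, right, right, right, down, down, down, left, left, down, right, right, down
First turn direction: right

Solution:

┌───────┬───────────┬───┬───────┬─┐
│A      │↱ → → → → ↓│   │       │ │
│ ┌─────┘ ╷ ┌─────╴ │ ╶─┤ ╷ ┌─╴ ╵ │
│↓│↱ → → ↑│ │      ↓│   │ │ │     │
│ ╵ ┌───┬─┘ ├─────┐ │ ╷ ╵ │ └───┐ │
│↳ ↑│   │   │     │↓│ │   │     │ │
│ ╶─┘ ╷ │ ╷ │ ┌─╴ │ └─┴───┴───┐ └─┤
│     │ │ │ │ │   │↳ → → → → ↓│   │
├─────┘ │ └─┘ │ ╶─┼───┬───┬─╴ │ ╷ │
│       │     │   │   │   │↓ ↲│ │ │
│ ┌─────┴─┬───┴─┐ ╵ ╷ │ ╷ │ ╶─┤ │ │
│ │       │     │   │ │ │ │↳ ↓│ │ │
├─┘ ┌───┐ ╵ ┌─┐ ├───┘ │ │ └─┐ └─┘ │
│   │   │   │ │ │     │ │   │↳ → ↓│
│ ┌─┘ ╷ └───┤ │ ╵ ┌───┘ │ ┌─┴───╴ │
│ │   │     │ │   │     │ │↓ ← ← ↲│
│ │ ┌─┴───┐ │ └───┘ ┌───┘ │ ┌─────┤
│ │ │     │ │       │     │↓│     │
│ │ ╵ ╷ ┌─┘ │ ╷ ┌───┤ ╶───┤ └───╴ │
│ │   │ │   │ │ │   │     │↳ → → ↓│
│ └─╴ ├─┘ ┌─┘ │ │ ╶─┴───╴ └───┬─┐ │
│     │   │   │ │             │ │↓│
├─┬───┴─┬─┘ ┌─┤ │ ┌───┬───┬─╴ ╵ │ │
│ │     │   │ │ │ │   │   │     │↓│
│ │ ╷ ╷ │ ╶─┤ │ ├─┘ ╷ │ ╷ │ ┌───┘ │
│ │ │ │ │   │ │ │   │ │ │ │ │↓ ← ↲│
│ ╵ │ └─┴─┐ ╵ │ │ ┌─┤ ╵ │ │ │ ╶───┤
│   │     │   │ │ │ │   │ │ │↳ → ↓│
│ ╶─┴───┐ └─╴ │ ╵ ╵ └───┤ └─┴───╴ │
│       │     │         │        B│
└───────┴─────┴─────────┴─────────┘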